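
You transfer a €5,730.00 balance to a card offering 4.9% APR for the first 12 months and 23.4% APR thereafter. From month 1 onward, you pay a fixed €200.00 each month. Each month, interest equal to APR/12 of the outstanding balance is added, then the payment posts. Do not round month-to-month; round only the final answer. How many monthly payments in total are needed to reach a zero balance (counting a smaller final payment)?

35 months

Promo months 1–12 at r₀ = 4.9%/12 = 0.00408333; months 13+ at r₁ = 23.4%/12 = 0.0195.
After month 12: iterate B ← B·(1+r₀) − €200.00 for 12 months → €3,562.52.
Then at r₁ with €200.00/mo: n₂ = −ln(1 − r₁·B/P)/ln(1+r₁) ≈ 22.10 → 23 more payments.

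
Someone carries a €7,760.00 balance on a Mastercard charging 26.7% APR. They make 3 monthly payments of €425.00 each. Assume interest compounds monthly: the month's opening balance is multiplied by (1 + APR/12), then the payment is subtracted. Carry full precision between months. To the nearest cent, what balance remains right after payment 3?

€6,986.01

Monthly rate r = 26.7%/12 = 2.225% = 0.02225.
Each month: B ← B·(1+r) − €425.00.
Month 1: interest €172.66; balance after payment €7,507.66.
Month 2: interest €167.05; balance after payment €7,249.71.
Month 3: interest €161.31; balance after payment €6,986.01.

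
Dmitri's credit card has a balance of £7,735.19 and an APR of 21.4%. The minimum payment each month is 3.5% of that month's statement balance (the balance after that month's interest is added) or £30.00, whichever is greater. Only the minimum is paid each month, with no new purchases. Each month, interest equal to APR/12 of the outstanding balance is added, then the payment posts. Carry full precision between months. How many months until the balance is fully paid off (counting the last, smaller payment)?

163 months

Monthly rate r = 21.4%/12 = 1.78333% = 0.0178333.
While 3.5% of the post-interest balance exceeds £30.00, each month B ← (B·(1+r))·(1 − 0.035), i.e. B shrinks by the factor (1+r)·0.965 = 0.98221.
This holds for months 1–124. Entering month 125 the balance is £835.15; 3.5% of the post-interest balance is now below £30.00, so the flat £30.00 minimum applies from here.
From month 125 a fixed £30.00 at rate r clears £835.15 in 39 more payments. Total: 124 + 39 = 163 months.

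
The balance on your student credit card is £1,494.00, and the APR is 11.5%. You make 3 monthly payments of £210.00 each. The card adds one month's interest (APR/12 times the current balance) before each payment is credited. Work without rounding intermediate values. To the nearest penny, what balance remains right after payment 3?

£901.31

Monthly rate r = 11.5%/12 = 0.958333% = 0.00958333.
Each month: B ← B·(1+r) − £210.00.
Month 1: interest £14.32; balance after payment £1,298.32.
Month 2: interest £12.44; balance after payment £1,100.76.
Month 3: interest £10.55; balance after payment £901.31.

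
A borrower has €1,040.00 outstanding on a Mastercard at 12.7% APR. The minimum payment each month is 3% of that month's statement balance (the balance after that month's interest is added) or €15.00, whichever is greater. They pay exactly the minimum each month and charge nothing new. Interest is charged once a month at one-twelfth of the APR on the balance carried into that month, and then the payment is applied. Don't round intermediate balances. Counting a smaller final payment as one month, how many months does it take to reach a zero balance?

79 months

Monthly rate r = 12.7%/12 = 1.05833% = 0.0105833.
While 3% of the post-interest balance exceeds €15.00, each month B ← (B·(1+r))·(1 − 0.03), i.e. B shrinks by the factor (1+r)·0.97 = 0.98027.
This holds for months 1–38. Entering month 39 the balance is €487.64; 3% of the post-interest balance is now below €15.00, so the flat €15.00 minimum applies from here.
From month 39 a fixed €15.00 at rate r clears €487.64 in 41 more payments. Total: 38 + 41 = 79 months.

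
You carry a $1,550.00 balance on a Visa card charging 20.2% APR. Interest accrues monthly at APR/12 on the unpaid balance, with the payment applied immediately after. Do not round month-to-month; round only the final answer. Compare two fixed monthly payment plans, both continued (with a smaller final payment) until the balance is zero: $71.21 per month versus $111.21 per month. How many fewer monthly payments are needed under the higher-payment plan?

Monthly rate r = 20.2%/12 = 1.68333% = 0.0168333.
At $71.21/mo: n = ⌈−ln(1 − rB₀/P)/ln(1+r)⌉ = 28 payments (last $24.14); total interest = total paid − $1,550.00 = $396.81.
At $111.21/mo: 17 payments (last $1.92); total interest $231.28.
Payments saved = 28 − 17 = 11.

11 fewer payments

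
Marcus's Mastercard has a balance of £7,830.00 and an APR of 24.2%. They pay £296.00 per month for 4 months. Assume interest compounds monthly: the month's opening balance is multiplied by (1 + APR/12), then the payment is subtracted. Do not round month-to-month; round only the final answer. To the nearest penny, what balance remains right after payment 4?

Monthly rate r = 24.2%/12 = 2.01667% = 0.0201667.
Each month: B ← B·(1+r) − £296.00.
Month 1: interest £157.91; balance after payment £7,691.90.
Month 2: interest £155.12; balance after payment £7,551.03.
Month 3: interest £152.28; balance after payment £7,407.30.
Month 4: interest £149.38; balance after payment £7,260.68.

£7,260.68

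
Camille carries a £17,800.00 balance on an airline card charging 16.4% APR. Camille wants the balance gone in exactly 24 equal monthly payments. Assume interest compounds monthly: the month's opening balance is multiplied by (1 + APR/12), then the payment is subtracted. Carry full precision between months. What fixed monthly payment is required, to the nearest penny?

Monthly rate r = 16.4%/12 = 1.36667% = 0.0136667.
Level-payment amortization: P = B₀·r / (1 − (1+r)^(−n)) = 17800.00·0.0136667 / (1 − 1.01367^(−24)).
Denominator 1 − (1+r)^(−24) = 0.27803519.
P = 243.267 / 0.27803519 ≈ 874.95.

£874.95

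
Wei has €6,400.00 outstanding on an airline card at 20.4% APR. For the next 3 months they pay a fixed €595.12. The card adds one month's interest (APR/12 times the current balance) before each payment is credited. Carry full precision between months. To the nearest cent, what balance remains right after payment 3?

Monthly rate r = 20.4%/12 = 1.7% = 0.017.
Each month: B ← B·(1+r) − €595.12.
Month 1: interest €108.80; balance after payment €5,913.68.
Month 2: interest €100.53; balance after payment €5,419.09.
Month 3: interest €92.12; balance after payment €4,916.10.

€4,916.10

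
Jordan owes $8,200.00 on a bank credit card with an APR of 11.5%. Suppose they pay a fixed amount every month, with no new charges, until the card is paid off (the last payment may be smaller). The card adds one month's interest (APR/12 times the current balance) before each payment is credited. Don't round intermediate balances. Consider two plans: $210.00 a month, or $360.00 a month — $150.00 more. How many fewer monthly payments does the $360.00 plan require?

24 fewer payments

Monthly rate r = 11.5%/12 = 0.958333% = 0.00958333.
At $210.00/mo: n = ⌈−ln(1 − rB₀/P)/ln(1+r)⌉ = 50 payments (last $30.67); total interest = total paid − $8,200.00 = $2,120.67.
At $360.00/mo: 26 payments (last $295.61); total interest $1,095.61.
Payments saved = 50 − 26 = 24.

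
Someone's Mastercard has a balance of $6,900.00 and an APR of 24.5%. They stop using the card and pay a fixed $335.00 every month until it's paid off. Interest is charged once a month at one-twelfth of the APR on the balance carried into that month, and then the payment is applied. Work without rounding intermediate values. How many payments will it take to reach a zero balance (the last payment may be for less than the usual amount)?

Monthly rate r = 24.5%/12 = 2.04167% = 0.0204167.
Recurrence: B ← B·(1+r) − $335.00.
Month 1: interest $140.88; balance after payment $6,705.88.
Month 2: interest $136.91; balance after payment $6,507.79.
Closed form: n = −ln(1 − rB₀/P)/ln(1+r) = −ln(0.57948)/ln(1.02042) ≈ 26.997, so the balance reaches zero during payment 27.

27 payments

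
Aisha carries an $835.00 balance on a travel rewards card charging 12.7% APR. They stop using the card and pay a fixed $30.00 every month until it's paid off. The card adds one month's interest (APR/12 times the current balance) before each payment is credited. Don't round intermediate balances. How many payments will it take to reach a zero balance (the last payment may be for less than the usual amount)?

Monthly rate r = 12.7%/12 = 1.05833% = 0.0105833.
Recurrence: B ← B·(1+r) − $30.00.
Month 1: interest $8.84; balance after payment $813.84.
Month 2: interest $8.61; balance after payment $792.45.
Closed form: n = −ln(1 − rB₀/P)/ln(1+r) = −ln(0.70543)/ln(1.01058) ≈ 33.146, so the balance reaches zero during payment 34.

34 months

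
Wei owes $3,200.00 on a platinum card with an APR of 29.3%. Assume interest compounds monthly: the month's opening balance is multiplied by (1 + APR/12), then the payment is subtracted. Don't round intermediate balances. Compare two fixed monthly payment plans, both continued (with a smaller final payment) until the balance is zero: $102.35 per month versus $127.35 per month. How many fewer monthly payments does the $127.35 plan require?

Monthly rate r = 29.3%/12 = 2.44167% = 0.0244167.
At $102.35/mo: n = ⌈−ln(1 − rB₀/P)/ln(1+r)⌉ = 60 payments (last $76.94); total interest = total paid − $3,200.00 = $2,915.59.
At $127.35/mo: 40 payments (last $52.62); total interest $1,819.27.
Payments saved = 60 − 40 = 20.

20 fewer payments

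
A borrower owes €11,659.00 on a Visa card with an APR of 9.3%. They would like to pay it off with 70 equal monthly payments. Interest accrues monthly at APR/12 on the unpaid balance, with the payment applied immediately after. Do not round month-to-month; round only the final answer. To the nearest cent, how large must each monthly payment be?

€216.43

Monthly rate r = 9.3%/12 = 0.775% = 0.00775.
Level-payment amortization: P = B₀·r / (1 − (1+r)^(−n)) = 11659.00·0.00775 / (1 − 1.00775^(−70)).
Denominator 1 − (1+r)^(−70) = 0.417489816.
P = 90.3573 / 0.417489816 ≈ 216.43.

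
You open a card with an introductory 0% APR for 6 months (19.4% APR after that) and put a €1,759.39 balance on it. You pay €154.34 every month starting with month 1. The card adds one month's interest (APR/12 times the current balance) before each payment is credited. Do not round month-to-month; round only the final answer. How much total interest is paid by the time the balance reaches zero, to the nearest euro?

€46

Promo months 1–6 at r₀ = 0%/12 = 0; months 7+ at r₁ = 19.4%/12 = 0.0161667.
After month 6 (no interest yet): B = €1,759.39 − 6·€154.34 = €833.35.
Then at r₁ with €154.34/mo: n₂ = −ln(1 − r₁·B/P)/ln(1+r₁) ≈ 5.70 → 6 more payments.
Total paid = 11·€154.34 + €107.58 = €1,805.32; interest = €1,805.32 − €1,759.39 = €45.93.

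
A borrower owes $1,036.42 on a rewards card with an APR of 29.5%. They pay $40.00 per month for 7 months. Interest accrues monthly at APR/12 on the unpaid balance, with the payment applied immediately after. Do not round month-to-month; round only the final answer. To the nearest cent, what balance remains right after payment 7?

$926.96

Monthly rate r = 29.5%/12 = 2.45833% = 0.0245833.
Each month: B ← B·(1+r) − $40.00.
Month 1: interest $25.48; balance after payment $1,021.90.
Month 2: interest $25.12; balance after payment $1,007.02.
Month 3: interest $24.76; balance after payment $991.78.
Month 4: interest $24.38; balance after payment $976.16.
Month 5: interest $24.00; balance after payment $960.15.
Month 6: interest $23.60; balance after payment $943.76.
Month 7: interest $23.20; balance after payment $926.96.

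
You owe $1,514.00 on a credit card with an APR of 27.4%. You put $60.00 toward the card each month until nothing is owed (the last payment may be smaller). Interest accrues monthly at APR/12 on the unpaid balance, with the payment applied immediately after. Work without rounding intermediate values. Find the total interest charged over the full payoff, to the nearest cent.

Monthly rate r = 27.4%/12 = 2.28333% = 0.0228333.
Payoff takes n = ⌈−ln(1 − rB₀/P)/ln(1+r)⌉ = ⌈38.022⌉ = 39 payments; the last is $1.32.
Total paid = 38·$60.00 + $1.32 = $2,281.32.
Total interest = total paid − principal = $2,281.32 − $1,514.00 = $767.32.

$767.32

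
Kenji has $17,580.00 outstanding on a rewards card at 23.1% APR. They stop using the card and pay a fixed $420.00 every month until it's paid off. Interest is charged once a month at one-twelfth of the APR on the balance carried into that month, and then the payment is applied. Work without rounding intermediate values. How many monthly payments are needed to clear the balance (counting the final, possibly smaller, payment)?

Monthly rate r = 23.1%/12 = 1.925% = 0.01925.
Recurrence: B ← B·(1+r) − $420.00.
Month 1: interest $338.42; balance after payment $17,498.42.
Month 2: interest $336.84; balance after payment $17,415.26.
Closed form: n = −ln(1 − rB₀/P)/ln(1+r) = −ln(0.19425)/ln(1.01925) ≈ 85.939, so the balance reaches zero during payment 86.

86 payments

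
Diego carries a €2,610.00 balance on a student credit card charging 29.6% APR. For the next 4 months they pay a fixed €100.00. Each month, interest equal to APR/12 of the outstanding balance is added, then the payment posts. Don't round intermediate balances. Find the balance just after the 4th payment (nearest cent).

€2,462.16

Monthly rate r = 29.6%/12 = 2.46667% = 0.0246667.
Each month: B ← B·(1+r) − €100.00.
Month 1: interest €64.38; balance after payment €2,574.38.
Month 2: interest €63.50; balance after payment €2,537.88.
Month 3: interest €62.60; balance after payment €2,500.48.
Month 4: interest €61.68; balance after payment €2,462.16.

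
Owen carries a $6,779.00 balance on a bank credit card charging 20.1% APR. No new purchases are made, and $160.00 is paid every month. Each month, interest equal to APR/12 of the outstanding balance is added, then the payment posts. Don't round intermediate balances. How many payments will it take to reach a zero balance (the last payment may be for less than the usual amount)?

Monthly rate r = 20.1%/12 = 1.675% = 0.01675.
Recurrence: B ← B·(1+r) − $160.00.
Month 1: interest $113.55; balance after payment $6,732.55.
Month 2: interest $112.77; balance after payment $6,685.32.
Closed form: n = −ln(1 − rB₀/P)/ln(1+r) = −ln(0.29032)/ln(1.01675) ≈ 74.453, so the balance reaches zero during payment 75.

75 payments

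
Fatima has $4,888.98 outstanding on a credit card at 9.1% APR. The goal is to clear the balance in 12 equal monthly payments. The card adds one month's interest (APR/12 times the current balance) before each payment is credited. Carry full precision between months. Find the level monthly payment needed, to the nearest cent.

Monthly rate r = 9.1%/12 = 0.758333% = 0.00758333.
Level-payment amortization: P = B₀·r / (1 − (1+r)^(−n)) = 4888.98·0.00758333 / (1 − 1.00758^(−12)).
Denominator 1 − (1+r)^(−12) = 0.0866687898.
P = 37.0748 / 0.0866687898 ≈ 427.78.

$427.78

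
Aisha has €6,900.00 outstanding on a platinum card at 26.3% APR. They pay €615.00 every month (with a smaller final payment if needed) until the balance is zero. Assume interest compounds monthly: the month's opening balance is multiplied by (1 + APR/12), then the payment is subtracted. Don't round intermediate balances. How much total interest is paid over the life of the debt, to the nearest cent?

€1,105.99

Monthly rate r = 26.3%/12 = 2.19167% = 0.0219167.
Payoff takes n = ⌈−ln(1 − rB₀/P)/ln(1+r)⌉ = ⌈13.018⌉ = 14 payments; the last is €10.99.
Total paid = 13·€615.00 + €10.99 = €8,005.99.
Total interest = total paid − principal = €8,005.99 − €6,900.00 = €1,105.99.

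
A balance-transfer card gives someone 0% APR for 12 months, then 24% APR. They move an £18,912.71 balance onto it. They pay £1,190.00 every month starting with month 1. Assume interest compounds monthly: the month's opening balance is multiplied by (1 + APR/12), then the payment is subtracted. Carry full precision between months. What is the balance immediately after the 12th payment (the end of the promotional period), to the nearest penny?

£4,632.71

Promo months 1–12 at r₀ = 0%/12 = 0; months 13+ at r₁ = 24%/12 = 0.02.
After month 12 (no interest yet): B = £18,912.71 − 12·£1,190.00 = £4,632.71.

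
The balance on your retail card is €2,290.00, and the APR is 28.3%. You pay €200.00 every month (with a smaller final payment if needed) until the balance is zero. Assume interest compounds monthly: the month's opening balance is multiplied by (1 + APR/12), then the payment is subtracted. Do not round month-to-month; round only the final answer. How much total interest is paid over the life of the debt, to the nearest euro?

€411

Monthly rate r = 28.3%/12 = 2.35833% = 0.0235833.
Payoff takes n = ⌈−ln(1 − rB₀/P)/ln(1+r)⌉ = ⌈13.503⌉ = 14 payments; the last is €101.20.
Total paid = 13·€200.00 + €101.20 = €2,701.20.
Total interest = total paid − principal = €2,701.20 − €2,290.00 = €411.20.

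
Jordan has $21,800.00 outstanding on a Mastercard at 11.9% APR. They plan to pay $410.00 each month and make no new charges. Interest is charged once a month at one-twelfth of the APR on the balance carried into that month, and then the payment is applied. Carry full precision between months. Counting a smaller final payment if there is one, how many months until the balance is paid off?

76 months

Monthly rate r = 11.9%/12 = 0.991667% = 0.00991667.
Recurrence: B ← B·(1+r) − $410.00.
Month 1: interest $216.18; balance after payment $21,606.18.
Month 2: interest $214.26; balance after payment $21,410.44.
Closed form: n = −ln(1 − rB₀/P)/ln(1+r) = −ln(0.47272)/ln(1.00992) ≈ 75.928, so the balance reaches zero during payment 76.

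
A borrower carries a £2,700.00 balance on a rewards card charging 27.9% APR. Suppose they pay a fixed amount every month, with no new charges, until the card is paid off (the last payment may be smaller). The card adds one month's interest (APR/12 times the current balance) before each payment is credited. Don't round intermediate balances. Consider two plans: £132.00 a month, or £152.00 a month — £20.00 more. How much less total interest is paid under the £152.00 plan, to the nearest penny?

£183.67

Monthly rate r = 27.9%/12 = 2.325% = 0.02325.
At £132.00/mo: n = ⌈−ln(1 − rB₀/P)/ln(1+r)⌉ = 29 payments (last £10.98); total interest = total paid − £2,700.00 = £1,006.98.
At £152.00/mo: 24 payments (last £27.31); total interest £823.31.
Interest saved = £1,006.98 − £823.31 = £183.67.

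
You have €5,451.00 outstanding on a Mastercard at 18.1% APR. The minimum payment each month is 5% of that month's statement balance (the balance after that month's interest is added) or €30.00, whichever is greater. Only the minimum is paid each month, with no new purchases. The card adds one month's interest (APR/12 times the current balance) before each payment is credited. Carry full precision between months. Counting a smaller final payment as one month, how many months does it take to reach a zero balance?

Monthly rate r = 18.1%/12 = 1.50833% = 0.0150833.
While 5% of the post-interest balance exceeds €30.00, each month B ← (B·(1+r))·(1 − 0.05), i.e. B shrinks by the factor (1+r)·0.95 = 0.96433.
This holds for months 1–62. Entering month 63 the balance is €573.38; 5% of the post-interest balance is now below €30.00, so the flat €30.00 minimum applies from here.
From month 63 a fixed €30.00 at rate r clears €573.38 in 23 more payments. Total: 62 + 23 = 85 months.

85 months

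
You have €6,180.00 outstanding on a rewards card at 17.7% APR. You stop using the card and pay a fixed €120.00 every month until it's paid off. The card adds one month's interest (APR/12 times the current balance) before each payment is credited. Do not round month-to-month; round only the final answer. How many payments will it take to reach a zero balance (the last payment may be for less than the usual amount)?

Monthly rate r = 17.7%/12 = 1.475% = 0.01475.
Recurrence: B ← B·(1+r) − €120.00.
Month 1: interest €91.16; balance after payment €6,151.15.
Month 2: interest €90.73; balance after payment €6,121.88.
Closed form: n = −ln(1 − rB₀/P)/ln(1+r) = −ln(0.24038)/ln(1.01475) ≈ 97.359, so the balance reaches zero during payment 98.

98 payments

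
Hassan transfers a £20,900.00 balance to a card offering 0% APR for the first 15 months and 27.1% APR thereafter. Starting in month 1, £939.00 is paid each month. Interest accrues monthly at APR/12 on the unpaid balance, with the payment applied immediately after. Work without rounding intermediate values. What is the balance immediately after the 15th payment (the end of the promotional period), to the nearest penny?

£6,815.00

Promo months 1–15 at r₀ = 0%/12 = 0; months 16+ at r₁ = 27.1%/12 = 0.0225833.
After month 15 (no interest yet): B = £20,900.00 − 15·£939.00 = £6,815.00.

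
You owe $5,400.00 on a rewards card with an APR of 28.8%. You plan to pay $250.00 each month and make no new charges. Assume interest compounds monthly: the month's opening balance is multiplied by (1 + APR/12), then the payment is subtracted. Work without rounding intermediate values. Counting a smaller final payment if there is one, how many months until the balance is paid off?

Monthly rate r = 28.8%/12 = 2.4% = 0.024.
Recurrence: B ← B·(1+r) − $250.00.
Month 1: interest $129.60; balance after payment $5,279.60.
Month 2: interest $126.71; balance after payment $5,156.31.
Closed form: n = −ln(1 − rB₀/P)/ln(1+r) = −ln(0.4816)/ln(1.024) ≈ 30.807, so the balance reaches zero during payment 31.

31 payments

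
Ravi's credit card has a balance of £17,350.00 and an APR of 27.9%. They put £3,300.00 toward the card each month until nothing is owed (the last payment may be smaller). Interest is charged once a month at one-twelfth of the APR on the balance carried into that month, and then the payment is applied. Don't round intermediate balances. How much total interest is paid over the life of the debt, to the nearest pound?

Monthly rate r = 27.9%/12 = 2.325% = 0.02325.
Payoff takes n = ⌈−ln(1 − rB₀/P)/ln(1+r)⌉ = ⌈5.673⌉ = 6 payments; the last is £2,228.26.
Total paid = 5·£3,300.00 + £2,228.26 = £18,728.26.
Total interest = total paid − principal = £18,728.26 − £17,350.00 = £1,378.26.

£1,378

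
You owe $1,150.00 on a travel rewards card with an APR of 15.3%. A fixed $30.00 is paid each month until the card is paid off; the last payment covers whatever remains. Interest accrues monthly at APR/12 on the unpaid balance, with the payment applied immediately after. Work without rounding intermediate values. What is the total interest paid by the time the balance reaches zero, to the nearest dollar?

$439

Monthly rate r = 15.3%/12 = 1.275% = 0.01275.
Payoff takes n = ⌈−ln(1 − rB₀/P)/ln(1+r)⌉ = ⌈52.954⌉ = 53 payments; the last is $28.63.
Total paid = 52·$30.00 + $28.63 = $1,588.63.
Total interest = total paid − principal = $1,588.63 − $1,150.00 = $438.63.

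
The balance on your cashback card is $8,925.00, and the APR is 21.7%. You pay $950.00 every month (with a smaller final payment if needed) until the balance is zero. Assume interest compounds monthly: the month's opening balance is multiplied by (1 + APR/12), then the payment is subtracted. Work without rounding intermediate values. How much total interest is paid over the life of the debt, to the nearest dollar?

$947

Monthly rate r = 21.7%/12 = 1.80833% = 0.0180833.
Payoff takes n = ⌈−ln(1 − rB₀/P)/ln(1+r)⌉ = ⌈10.389⌉ = 11 payments; the last is $371.87.
Total paid = 10·$950.00 + $371.87 = $9,871.87.
Total interest = total paid − principal = $9,871.87 − $8,925.00 = $946.87.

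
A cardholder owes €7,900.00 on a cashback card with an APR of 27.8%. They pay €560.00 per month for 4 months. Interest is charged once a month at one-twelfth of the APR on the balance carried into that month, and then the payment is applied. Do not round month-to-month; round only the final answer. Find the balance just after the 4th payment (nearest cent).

€6,338.85

Monthly rate r = 27.8%/12 = 2.31667% = 0.0231667.
Each month: B ← B·(1+r) − €560.00.
Month 1: interest €183.02; balance after payment €7,523.02.
Month 2: interest €174.28; balance after payment €7,137.30.
Month 3: interest €165.35; balance after payment €6,742.65.
Month 4: interest €156.20; balance after payment €6,338.85.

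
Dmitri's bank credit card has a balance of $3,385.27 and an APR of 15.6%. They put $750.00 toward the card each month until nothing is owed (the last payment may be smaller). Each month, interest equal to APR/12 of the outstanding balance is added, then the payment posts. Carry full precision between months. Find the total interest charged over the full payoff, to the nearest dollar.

Monthly rate r = 15.6%/12 = 1.3% = 0.013.
Payoff takes n = ⌈−ln(1 − rB₀/P)/ln(1+r)⌉ = ⌈4.682⌉ = 5 payments; the last is $512.33.
Total paid = 4·$750.00 + $512.33 = $3,512.33.
Total interest = total paid − principal = $3,512.33 − $3,385.27 = $127.06.

$127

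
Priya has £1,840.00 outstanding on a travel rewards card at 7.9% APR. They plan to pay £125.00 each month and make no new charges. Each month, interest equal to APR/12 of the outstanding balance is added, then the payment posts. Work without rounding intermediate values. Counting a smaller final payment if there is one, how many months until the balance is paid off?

16 payments

Monthly rate r = 7.9%/12 = 0.658333% = 0.00658333.
Recurrence: B ← B·(1+r) − £125.00.
Month 1: interest £12.11; balance after payment £1,727.11.
Month 2: interest £11.37; balance after payment £1,613.48.
Closed form: n = −ln(1 − rB₀/P)/ln(1+r) = −ln(0.90309)/ln(1.00658) ≈ 15.534, so the balance reaches zero during payment 16.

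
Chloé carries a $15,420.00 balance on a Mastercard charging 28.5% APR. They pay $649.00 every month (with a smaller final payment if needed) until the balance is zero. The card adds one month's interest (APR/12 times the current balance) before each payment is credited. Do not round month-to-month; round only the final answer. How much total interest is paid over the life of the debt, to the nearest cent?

$7,552.54

Monthly rate r = 28.5%/12 = 2.375% = 0.02375.
Payoff takes n = ⌈−ln(1 − rB₀/P)/ln(1+r)⌉ = ⌈35.394⌉ = 36 payments; the last is $257.54.
Total paid = 35·$649.00 + $257.54 = $22,972.54.
Total interest = total paid − principal = $22,972.54 − $15,420.00 = $7,552.54.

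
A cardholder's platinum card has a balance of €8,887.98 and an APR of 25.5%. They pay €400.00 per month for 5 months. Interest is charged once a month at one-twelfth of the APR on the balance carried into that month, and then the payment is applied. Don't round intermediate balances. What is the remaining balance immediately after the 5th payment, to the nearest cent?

Monthly rate r = 25.5%/12 = 2.125% = 0.02125.
Each month: B ← B·(1+r) − €400.00.
Month 1: interest €188.87; balance after payment €8,676.85.
Month 2: interest €184.38; balance after payment €8,461.23.
Month 3: interest €179.80; balance after payment €8,241.03.
Month 4: interest €175.12; balance after payment €8,016.16.
Month 5: interest €170.34; balance after payment €7,786.50.

€7,786.50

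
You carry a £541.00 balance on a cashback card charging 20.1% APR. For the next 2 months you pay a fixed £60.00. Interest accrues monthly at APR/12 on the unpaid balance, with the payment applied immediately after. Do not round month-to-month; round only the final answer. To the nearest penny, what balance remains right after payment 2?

Monthly rate r = 20.1%/12 = 1.675% = 0.01675.
Each month: B ← B·(1+r) − £60.00.
Month 1: interest £9.06; balance after payment £490.06.
Month 2: interest £8.21; balance after payment £438.27.

£438.27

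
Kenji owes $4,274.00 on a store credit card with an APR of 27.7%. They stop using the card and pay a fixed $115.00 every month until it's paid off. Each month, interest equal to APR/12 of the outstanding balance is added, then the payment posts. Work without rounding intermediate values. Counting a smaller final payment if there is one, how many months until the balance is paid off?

Monthly rate r = 27.7%/12 = 2.30833% = 0.0230833.
Recurrence: B ← B·(1+r) − $115.00.
Month 1: interest $98.66; balance after payment $4,257.66.
Month 2: interest $98.28; balance after payment $4,240.94.
Closed form: n = −ln(1 − rB₀/P)/ln(1+r) = −ln(0.1421)/ln(1.02308) ≈ 85.501, so the balance reaches zero during payment 86.

86 months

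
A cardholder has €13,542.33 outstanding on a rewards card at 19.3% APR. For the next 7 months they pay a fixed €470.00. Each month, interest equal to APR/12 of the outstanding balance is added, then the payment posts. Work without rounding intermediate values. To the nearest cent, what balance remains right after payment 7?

Monthly rate r = 19.3%/12 = 1.60833% = 0.0160833.
Each month: B ← B·(1+r) − €470.00.
Month 1: interest €217.81; balance after payment €13,290.14.
Month 2: interest €213.75; balance after payment €13,033.89.
Month 3: interest €209.63; balance after payment €12,773.51.
Month 4: interest €205.44; balance after payment €12,508.95.
Month 5: interest €201.19; balance after payment €12,240.14.
Month 6: interest €196.86; balance after payment €11,967.00.
Month 7: interest €192.47; balance after payment €11,689.47.

€11,689.47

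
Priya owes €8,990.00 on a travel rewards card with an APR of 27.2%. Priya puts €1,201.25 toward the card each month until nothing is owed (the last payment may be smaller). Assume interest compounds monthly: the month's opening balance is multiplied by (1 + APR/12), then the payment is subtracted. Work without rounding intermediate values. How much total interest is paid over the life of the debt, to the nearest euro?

€975

Monthly rate r = 27.2%/12 = 2.26667% = 0.0226667.
Payoff takes n = ⌈−ln(1 − rB₀/P)/ln(1+r)⌉ = ⌈8.294⌉ = 9 payments; the last is €355.47.
Total paid = 8·€1,201.25 + €355.47 = €9,965.47.
Total interest = total paid − principal = €9,965.47 − €8,990.00 = €975.47.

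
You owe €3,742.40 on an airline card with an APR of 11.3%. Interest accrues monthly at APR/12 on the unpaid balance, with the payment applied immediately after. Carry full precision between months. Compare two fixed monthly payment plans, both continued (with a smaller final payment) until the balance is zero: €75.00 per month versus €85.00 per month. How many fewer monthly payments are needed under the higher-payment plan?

10 fewer payments

Monthly rate r = 11.3%/12 = 0.941667% = 0.00941667.
At €75.00/mo: n = ⌈−ln(1 − rB₀/P)/ln(1+r)⌉ = 68 payments (last €53.57); total interest = total paid − €3,742.40 = €1,336.17.
At €85.00/mo: 58 payments (last €11.11); total interest €1,113.71.
Payments saved = 68 − 58 = 10.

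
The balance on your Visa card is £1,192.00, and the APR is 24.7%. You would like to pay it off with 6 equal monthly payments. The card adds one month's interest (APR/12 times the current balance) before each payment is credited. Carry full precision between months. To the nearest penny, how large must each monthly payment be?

Monthly rate r = 24.7%/12 = 2.05833% = 0.0205833.
Level-payment amortization: P = B₀·r / (1 − (1+r)^(−n)) = 1192.00·0.0205833 / (1 − 1.02058^(−6)).
Denominator 1 − (1+r)^(−6) = 0.115069489.
P = 24.5353 / 0.115069489 ≈ 213.22.

£213.22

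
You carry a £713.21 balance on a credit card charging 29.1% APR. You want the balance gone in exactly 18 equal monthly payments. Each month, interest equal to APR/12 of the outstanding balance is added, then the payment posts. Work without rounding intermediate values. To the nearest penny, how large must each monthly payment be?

Monthly rate r = 29.1%/12 = 2.425% = 0.02425.
Level-payment amortization: P = B₀·r / (1 − (1+r)^(−n)) = 713.21·0.02425 / (1 − 1.02425^(−18)).
Denominator 1 − (1+r)^(−18) = 0.350330479.
P = 17.2953 / 0.350330479 ≈ 49.37.

£49.37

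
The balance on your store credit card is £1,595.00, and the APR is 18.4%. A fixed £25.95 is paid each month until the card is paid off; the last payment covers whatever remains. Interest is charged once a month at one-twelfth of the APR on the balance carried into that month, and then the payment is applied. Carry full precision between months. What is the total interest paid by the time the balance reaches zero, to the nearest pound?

£3,274

Monthly rate r = 18.4%/12 = 1.53333% = 0.0153333.
Payoff takes n = ⌈−ln(1 − rB₀/P)/ln(1+r)⌉ = ⌈187.630⌉ = 188 payments; the last is £16.40.
Total paid = 187·£25.95 + £16.40 = £4,869.05.
Total interest = total paid − principal = £4,869.05 − £1,595.00 = £3,274.05.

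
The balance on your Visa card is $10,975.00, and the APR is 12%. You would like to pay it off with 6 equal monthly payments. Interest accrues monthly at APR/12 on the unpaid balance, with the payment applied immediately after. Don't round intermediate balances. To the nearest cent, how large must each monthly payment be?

$1,893.72

Monthly rate r = 12%/12 = 1% = 0.01.
Level-payment amortization: P = B₀·r / (1 − (1+r)^(−n)) = 10975.00·0.01 / (1 − 1.01^(−6)).
Denominator 1 − (1+r)^(−6) = 0.0579547647.
P = 109.75 / 0.0579547647 ≈ 1893.72.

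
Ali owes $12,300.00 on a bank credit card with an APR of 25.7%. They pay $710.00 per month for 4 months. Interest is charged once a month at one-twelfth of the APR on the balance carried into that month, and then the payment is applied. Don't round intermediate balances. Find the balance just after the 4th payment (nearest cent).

Monthly rate r = 25.7%/12 = 2.14167% = 0.0214167.
Each month: B ← B·(1+r) − $710.00.
Month 1: interest $263.43; balance after payment $11,853.42.
Month 2: interest $253.86; balance after payment $11,397.29.
Month 3: interest $244.09; balance after payment $10,931.38.
Month 4: interest $234.11; balance after payment $10,455.49.

$10,455.49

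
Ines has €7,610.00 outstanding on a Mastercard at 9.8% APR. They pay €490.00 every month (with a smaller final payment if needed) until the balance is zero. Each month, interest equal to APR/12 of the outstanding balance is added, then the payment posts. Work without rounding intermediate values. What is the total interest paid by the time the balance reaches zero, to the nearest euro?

€561

Monthly rate r = 9.8%/12 = 0.816667% = 0.00816667.
Payoff takes n = ⌈−ln(1 − rB₀/P)/ln(1+r)⌉ = ⌈16.675⌉ = 17 payments; the last is €331.35.
Total paid = 16·€490.00 + €331.35 = €8,171.35.
Total interest = total paid − principal = €8,171.35 − €7,610.00 = €561.35.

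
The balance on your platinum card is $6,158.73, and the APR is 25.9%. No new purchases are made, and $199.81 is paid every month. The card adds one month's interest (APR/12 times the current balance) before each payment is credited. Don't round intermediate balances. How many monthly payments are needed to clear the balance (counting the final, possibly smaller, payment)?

52 payments

Monthly rate r = 25.9%/12 = 2.15833% = 0.0215833.
Recurrence: B ← B·(1+r) − $199.81.
Month 1: interest $132.93; balance after payment $6,091.85.
Month 2: interest $131.48; balance after payment $6,023.52.
Closed form: n = −ln(1 − rB₀/P)/ln(1+r) = −ln(0.33474)/ln(1.02158) ≈ 51.251, so the balance reaches zero during payment 52.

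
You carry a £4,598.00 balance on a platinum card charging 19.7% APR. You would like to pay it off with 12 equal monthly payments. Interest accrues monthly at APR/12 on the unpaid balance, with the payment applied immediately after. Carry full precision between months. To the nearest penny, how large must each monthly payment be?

Monthly rate r = 19.7%/12 = 1.64167% = 0.0164167.
Level-payment amortization: P = B₀·r / (1 − (1+r)^(−n)) = 4598.00·0.0164167 / (1 − 1.01642^(−12)).
Denominator 1 − (1+r)^(−12) = 0.177494773.
P = 75.4838 / 0.177494773 ≈ 425.27.

£425.27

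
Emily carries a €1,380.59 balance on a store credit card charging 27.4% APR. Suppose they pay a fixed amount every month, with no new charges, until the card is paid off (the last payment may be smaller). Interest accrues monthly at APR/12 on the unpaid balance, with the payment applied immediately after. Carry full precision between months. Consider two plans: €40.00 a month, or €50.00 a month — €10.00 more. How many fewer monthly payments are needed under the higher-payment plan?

24 fewer payments

Monthly rate r = 27.4%/12 = 2.28333% = 0.0228333.
At €40.00/mo: n = ⌈−ln(1 − rB₀/P)/ln(1+r)⌉ = 69 payments (last €29.10); total interest = total paid − €1,380.59 = €1,368.51.
At €50.00/mo: 45 payments (last €4.82); total interest €824.23.
Payments saved = 69 − 45 = 24.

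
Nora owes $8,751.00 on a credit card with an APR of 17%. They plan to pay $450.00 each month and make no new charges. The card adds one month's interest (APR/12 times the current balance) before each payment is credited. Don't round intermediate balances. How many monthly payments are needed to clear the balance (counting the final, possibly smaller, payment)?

23 months

Monthly rate r = 17%/12 = 1.41667% = 0.0141667.
Recurrence: B ← B·(1+r) − $450.00.
Month 1: interest $123.97; balance after payment $8,424.97.
Month 2: interest $119.35; balance after payment $8,094.33.
Closed form: n = −ln(1 − rB₀/P)/ln(1+r) = −ln(0.72451)/ln(1.01417) ≈ 22.909, so the balance reaches zero during payment 23.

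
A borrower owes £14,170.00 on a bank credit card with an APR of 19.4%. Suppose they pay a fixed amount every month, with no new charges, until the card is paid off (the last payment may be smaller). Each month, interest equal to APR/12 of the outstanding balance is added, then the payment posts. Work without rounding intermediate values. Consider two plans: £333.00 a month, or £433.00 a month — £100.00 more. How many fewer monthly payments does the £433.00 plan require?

26 fewer payments

Monthly rate r = 19.4%/12 = 1.61667% = 0.0161667.
At £333.00/mo: n = ⌈−ln(1 − rB₀/P)/ln(1+r)⌉ = 73 payments (last £205.07); total interest = total paid − £14,170.00 = £10,011.07.
At £433.00/mo: 47 payments (last £413.21); total interest £6,161.21.
Payments saved = 73 − 47 = 26.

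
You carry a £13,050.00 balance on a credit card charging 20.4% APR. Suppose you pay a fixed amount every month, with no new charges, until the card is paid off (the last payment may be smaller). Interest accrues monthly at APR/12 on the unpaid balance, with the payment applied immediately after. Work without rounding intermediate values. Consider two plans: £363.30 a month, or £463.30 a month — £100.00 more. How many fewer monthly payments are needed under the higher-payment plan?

Monthly rate r = 20.4%/12 = 1.7% = 0.017.
At £363.30/mo: n = ⌈−ln(1 − rB₀/P)/ln(1+r)⌉ = 56 payments (last £348.00); total interest = total paid − £13,050.00 = £7,279.50.
At £463.30/mo: 39 payments (last £307.10); total interest £4,862.50.
Payments saved = 56 − 39 = 17.

17 fewer payments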